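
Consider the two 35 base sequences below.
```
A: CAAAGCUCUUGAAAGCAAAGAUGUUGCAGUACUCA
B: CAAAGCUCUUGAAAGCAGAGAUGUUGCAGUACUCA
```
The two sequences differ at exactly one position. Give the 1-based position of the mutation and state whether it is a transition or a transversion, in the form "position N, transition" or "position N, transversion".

position 18, transition

The sequences differ only at position 18: A→G (purine→purine), a transition.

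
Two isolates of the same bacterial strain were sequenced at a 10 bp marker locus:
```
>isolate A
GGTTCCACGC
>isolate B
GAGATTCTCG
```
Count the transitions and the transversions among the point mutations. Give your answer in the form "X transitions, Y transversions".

Transitions (purine↔purine or pyrimidine↔pyrimidine): 2 G→A, 5 C→T, 6 C→T, 8 C→T.
Transversions (purine↔pyrimidine): 3 T→G, 4 T→A, 7 A→C, 9 G→C, 10 C→G.

4 transitions, 5 transversions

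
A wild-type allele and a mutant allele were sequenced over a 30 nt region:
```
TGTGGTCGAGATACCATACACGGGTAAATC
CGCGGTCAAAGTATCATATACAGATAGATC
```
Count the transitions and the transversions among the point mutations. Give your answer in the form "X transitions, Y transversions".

10 transitions, 0 transversions

Mismatches (1-based):
base 1: T→C (pyrimidine→pyrimidine, transition)
base 3: T→C (pyrimidine→pyrimidine, transition)
base 8: G→A (purine→purine, transition)
base 10: G→A (purine→purine, transition)
base 11: A→G (purine→purine, transition)
base 14: C→T (pyrimidine→pyrimidine, transition)
base 19: C→T (pyrimidine→pyrimidine, transition)
base 22: G→A (purine→purine, transition)
base 24: G→A (purine→purine, transition)
base 27: A→G (purine→purine, transition)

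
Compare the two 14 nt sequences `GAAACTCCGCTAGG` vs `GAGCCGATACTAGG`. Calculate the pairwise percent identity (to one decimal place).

57.1%

6 positions differ (3, 4, 6, 7, 8, 9), so 8 of 14 match: 8/14 = 57.14%.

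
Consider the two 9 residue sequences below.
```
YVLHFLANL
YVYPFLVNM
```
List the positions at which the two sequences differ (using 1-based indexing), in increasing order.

Differences at position 3 (L→Y), position 4 (H→P), position 7 (A→V), position 9 (L→M).

3, 4, 7, 9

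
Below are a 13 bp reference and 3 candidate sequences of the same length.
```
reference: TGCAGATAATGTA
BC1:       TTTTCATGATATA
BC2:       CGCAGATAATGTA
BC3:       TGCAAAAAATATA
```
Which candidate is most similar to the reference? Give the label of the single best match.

Hamming distances to reference — BC1: 6; BC2: 1; BC3: 3.
Smallest is BC2 with 1 mismatch.

BC2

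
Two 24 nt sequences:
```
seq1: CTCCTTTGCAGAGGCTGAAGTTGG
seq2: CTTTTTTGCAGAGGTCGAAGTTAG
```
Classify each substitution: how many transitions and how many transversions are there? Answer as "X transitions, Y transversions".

Mismatches (1-based):
site 3: C→T (pyrimidine→pyrimidine, transition)
site 4: C→T (pyrimidine→pyrimidine, transition)
site 15: C→T (pyrimidine→pyrimidine, transition)
site 16: T→C (pyrimidine→pyrimidine, transition)
site 23: G→A (purine→purine, transition)

5 transitions, 0 transversions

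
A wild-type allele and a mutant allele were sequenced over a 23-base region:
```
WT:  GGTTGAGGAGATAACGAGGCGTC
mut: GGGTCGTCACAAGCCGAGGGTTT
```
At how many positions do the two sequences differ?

12

Comparing position by position, 12 positions differ: 3 (T/G), 5 (G/C), 6 (A/G), 7 (G/T), 8 (G/C), 10 (G/C), 12 (T/A), 13 (A/G), 14 (A/C), 20 (C/G), 21 (G/T), 23 (C/T).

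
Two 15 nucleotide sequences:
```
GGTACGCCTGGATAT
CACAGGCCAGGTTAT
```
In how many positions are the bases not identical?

The sequences differ at positions 1, 2, 3, 5, 9, 12 (1-based) — 6 in total.

6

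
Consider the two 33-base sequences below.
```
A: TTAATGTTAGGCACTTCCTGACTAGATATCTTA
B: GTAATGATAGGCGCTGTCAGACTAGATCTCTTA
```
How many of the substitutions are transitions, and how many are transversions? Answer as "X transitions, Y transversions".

Transitions (purine↔purine or pyrimidine↔pyrimidine): 13 A→G, 17 C→T.
Transversions (purine↔pyrimidine): 1 T→G, 7 T→A, 16 T→G, 19 T→A, 28 A→C.

2 transitions, 5 transversions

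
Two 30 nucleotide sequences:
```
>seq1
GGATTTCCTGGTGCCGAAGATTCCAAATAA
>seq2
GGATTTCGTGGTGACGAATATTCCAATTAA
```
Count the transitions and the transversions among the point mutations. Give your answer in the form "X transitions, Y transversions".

0 transitions, 4 transversions

Mismatches (1-based):
site 8: C→G (pyrimidine→purine, transversion)
site 14: C→A (pyrimidine→purine, transversion)
site 19: G→T (purine→pyrimidine, transversion)
site 27: A→T (purine→pyrimidine, transversion)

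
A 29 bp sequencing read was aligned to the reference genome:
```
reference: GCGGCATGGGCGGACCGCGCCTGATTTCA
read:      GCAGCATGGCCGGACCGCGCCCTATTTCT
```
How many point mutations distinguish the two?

The sequences differ at positions 3, 10, 22, 23, 29 (1-based) — 5 in total.

5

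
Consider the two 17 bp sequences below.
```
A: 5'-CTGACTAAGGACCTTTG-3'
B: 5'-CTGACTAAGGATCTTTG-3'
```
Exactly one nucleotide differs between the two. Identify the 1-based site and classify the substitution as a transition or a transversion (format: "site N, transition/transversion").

site 12, transition

The sequences differ only at site 12: C→T (pyrimidine→pyrimidine), a transition.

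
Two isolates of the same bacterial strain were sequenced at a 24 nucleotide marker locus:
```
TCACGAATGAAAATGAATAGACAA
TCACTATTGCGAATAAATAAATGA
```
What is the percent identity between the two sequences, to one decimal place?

66.7%

8 positions differ (5, 7, 10, 11, 15, 20, 22, 23), so 16 of 24 match: 16/24 = 66.67%.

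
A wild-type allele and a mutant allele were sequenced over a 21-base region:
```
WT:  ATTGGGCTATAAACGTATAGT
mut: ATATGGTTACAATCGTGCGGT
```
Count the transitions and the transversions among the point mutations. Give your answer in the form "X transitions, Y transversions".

Mismatches (1-based):
site 3: T→A (pyrimidine→purine, transversion)
site 4: G→T (purine→pyrimidine, transversion)
site 7: C→T (pyrimidine→pyrimidine, transition)
site 10: T→C (pyrimidine→pyrimidine, transition)
site 13: A→T (purine→pyrimidine, transversion)
site 17: A→G (purine→purine, transition)
site 18: T→C (pyrimidine→pyrimidine, transition)
site 19: A→G (purine→purine, transition)

5 transitions, 3 transversions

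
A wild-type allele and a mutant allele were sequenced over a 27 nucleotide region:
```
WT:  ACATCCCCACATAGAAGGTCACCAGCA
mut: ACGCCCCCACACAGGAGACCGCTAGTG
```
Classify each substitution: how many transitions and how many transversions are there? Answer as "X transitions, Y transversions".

10 transitions, 0 transversions

Mismatches (1-based):
site 3: A→G (purine→purine, transition)
site 4: T→C (pyrimidine→pyrimidine, transition)
site 12: T→C (pyrimidine→pyrimidine, transition)
site 15: A→G (purine→purine, transition)
site 18: G→A (purine→purine, transition)
site 19: T→C (pyrimidine→pyrimidine, transition)
site 21: A→G (purine→purine, transition)
site 23: C→T (pyrimidine→pyrimidine, transition)
site 26: C→T (pyrimidine→pyrimidine, transition)
site 27: A→G (purine→purine, transition)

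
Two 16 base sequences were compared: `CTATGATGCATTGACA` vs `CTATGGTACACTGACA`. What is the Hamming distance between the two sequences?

3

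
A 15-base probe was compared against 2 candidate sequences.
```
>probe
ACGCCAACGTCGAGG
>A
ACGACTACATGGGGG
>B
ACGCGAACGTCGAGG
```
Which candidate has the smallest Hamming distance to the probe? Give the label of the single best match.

B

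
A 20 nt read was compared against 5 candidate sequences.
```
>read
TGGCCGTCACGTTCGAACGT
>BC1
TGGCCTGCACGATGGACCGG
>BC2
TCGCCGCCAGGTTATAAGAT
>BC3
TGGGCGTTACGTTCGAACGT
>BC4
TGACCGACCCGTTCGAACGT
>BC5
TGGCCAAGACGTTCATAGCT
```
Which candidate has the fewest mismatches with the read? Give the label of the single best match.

BC3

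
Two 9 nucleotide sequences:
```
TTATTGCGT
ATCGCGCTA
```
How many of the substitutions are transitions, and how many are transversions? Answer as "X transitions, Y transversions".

1 transition, 5 transversions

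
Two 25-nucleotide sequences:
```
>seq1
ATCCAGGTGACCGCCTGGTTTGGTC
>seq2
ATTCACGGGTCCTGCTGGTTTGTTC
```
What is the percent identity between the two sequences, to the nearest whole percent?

72%

7 positions differ (3, 6, 8, 10, 13, 14, 23), so 18 of 25 match: 18/25 = 72%.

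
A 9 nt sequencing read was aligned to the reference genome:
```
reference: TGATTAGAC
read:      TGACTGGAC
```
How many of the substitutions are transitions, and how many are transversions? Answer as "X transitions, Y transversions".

Mismatches (1-based):
base 4: T→C (pyrimidine→pyrimidine, transition)
base 6: A→G (purine→purine, transition)

2 transitions, 0 transversions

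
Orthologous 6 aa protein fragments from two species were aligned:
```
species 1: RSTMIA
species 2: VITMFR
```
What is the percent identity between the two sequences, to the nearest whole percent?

Mismatches at positions 1, 2, 5, 6 (1-based): 4 of 6.
Identical positions: 2/6 = 33.33% → 33%.

33%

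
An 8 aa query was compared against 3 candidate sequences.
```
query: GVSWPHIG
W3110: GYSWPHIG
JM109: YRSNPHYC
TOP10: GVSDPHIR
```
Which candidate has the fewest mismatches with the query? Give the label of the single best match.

W3110 differs at 1 residue; JM109 differs at 5 residues; TOP10 differs at 2 residues. The closest is W3110.

W3110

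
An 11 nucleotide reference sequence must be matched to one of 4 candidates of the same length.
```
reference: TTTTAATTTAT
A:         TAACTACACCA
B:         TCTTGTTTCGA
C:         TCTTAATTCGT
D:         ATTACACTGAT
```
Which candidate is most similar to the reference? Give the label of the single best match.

C

A differs at 9 bases; B differs at 6 bases; C differs at 3 bases; D differs at 5 bases. The closest is C.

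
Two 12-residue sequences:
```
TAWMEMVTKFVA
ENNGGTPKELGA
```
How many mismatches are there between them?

Comparing position by position, 11 positions differ: 1 (T/E), 2 (A/N), 3 (W/N), 4 (M/G), 5 (E/G), 6 (M/T), 7 (V/P), 8 (T/K), 9 (K/E), 10 (F/L), 11 (V/G).

11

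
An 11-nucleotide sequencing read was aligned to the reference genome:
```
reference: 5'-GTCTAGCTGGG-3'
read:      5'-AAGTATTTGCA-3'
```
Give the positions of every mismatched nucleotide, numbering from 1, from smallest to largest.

Scanning 1-based: 1: G/A; 2: T/A; 3: C/G; 6: G/T; 7: C/T; 10: G/C; 11: G/A.

1, 2, 3, 6, 7, 10, 11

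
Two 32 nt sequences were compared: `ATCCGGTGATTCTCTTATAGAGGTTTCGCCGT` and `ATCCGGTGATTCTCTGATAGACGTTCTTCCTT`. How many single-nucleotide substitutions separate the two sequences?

Comparing position by position, 6 positions differ: 16 (T/G), 22 (G/C), 26 (T/C), 27 (C/T), 28 (G/T), 31 (G/T).

6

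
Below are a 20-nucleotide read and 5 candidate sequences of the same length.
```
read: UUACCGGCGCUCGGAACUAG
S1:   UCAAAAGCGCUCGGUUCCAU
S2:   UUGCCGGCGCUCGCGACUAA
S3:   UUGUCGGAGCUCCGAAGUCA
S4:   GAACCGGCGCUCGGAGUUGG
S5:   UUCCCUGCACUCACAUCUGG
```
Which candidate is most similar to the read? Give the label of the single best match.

S2

Hamming distances to read — S1: 8; S2: 4; S3: 7; S4: 5; S5: 7.
Smallest is S2 with 4 mismatches.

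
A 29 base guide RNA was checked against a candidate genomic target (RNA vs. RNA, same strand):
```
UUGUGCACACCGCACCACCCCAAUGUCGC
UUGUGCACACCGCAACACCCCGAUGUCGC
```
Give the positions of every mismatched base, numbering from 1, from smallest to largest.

15, 22

Differences at position 15 (C→A), position 22 (A→G).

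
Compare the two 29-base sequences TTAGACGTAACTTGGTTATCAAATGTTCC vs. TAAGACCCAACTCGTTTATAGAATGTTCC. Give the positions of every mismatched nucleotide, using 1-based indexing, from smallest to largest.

2, 7, 8, 13, 15, 20, 21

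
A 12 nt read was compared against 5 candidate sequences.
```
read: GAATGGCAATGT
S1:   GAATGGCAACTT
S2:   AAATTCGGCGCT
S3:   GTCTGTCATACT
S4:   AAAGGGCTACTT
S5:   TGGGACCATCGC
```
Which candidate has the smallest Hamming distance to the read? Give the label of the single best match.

S1 differs at 2 bases; S2 differs at 8 bases; S3 differs at 6 bases; S4 differs at 5 bases; S5 differs at 9 bases. The closest is S1.

S1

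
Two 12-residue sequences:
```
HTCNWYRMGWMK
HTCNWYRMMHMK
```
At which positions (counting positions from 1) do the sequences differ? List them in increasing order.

9, 10

Scanning 1-based: 9: G/M; 10: W/H.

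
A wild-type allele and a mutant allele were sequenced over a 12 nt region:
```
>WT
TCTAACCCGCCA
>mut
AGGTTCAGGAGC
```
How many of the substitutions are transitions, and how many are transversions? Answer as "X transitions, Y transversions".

Mismatches (1-based):
position 1: T→A (pyrimidine→purine, transversion)
position 2: C→G (pyrimidine→purine, transversion)
position 3: T→G (pyrimidine→purine, transversion)
position 4: A→T (purine→pyrimidine, transversion)
position 5: A→T (purine→pyrimidine, transversion)
position 7: C→A (pyrimidine→purine, transversion)
position 8: C→G (pyrimidine→purine, transversion)
position 10: C→A (pyrimidine→purine, transversion)
position 11: C→G (pyrimidine→purine, transversion)
position 12: A→C (purine→pyrimidine, transversion)

0 transitions, 10 transversions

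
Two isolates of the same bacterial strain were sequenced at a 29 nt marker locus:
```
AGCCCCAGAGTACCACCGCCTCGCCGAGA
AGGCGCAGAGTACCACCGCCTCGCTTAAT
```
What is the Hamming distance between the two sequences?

The sequences differ at bases 3, 5, 25, 26, 28, 29 (1-based) — 6 in total.

6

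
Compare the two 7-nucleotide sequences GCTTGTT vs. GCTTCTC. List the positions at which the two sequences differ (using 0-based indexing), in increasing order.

4, 6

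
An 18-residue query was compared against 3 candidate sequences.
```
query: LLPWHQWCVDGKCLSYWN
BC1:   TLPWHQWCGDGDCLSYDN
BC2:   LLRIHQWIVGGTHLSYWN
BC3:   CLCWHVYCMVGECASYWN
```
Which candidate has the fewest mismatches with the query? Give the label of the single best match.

BC1

Hamming distances to query — BC1: 4; BC2: 6; BC3: 8.
Smallest is BC1 with 4 mismatches.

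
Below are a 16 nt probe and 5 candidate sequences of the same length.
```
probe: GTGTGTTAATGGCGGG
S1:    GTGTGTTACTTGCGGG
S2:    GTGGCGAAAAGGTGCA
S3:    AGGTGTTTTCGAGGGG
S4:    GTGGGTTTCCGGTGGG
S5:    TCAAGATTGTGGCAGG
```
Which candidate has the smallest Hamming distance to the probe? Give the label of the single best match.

S1

S1 differs at 2 positions; S2 differs at 8 positions; S3 differs at 7 positions; S4 differs at 5 positions; S5 differs at 8 positions. The closest is S1.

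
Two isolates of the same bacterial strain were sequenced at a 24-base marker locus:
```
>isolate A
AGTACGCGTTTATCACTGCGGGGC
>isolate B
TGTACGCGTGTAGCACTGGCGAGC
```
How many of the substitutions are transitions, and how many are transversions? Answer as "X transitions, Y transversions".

1 transition, 5 transversions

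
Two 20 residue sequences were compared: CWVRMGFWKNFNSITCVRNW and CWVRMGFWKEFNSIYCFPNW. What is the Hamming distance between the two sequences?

The sequences differ at residues 10, 15, 17, 18 (1-based) — 4 in total.

4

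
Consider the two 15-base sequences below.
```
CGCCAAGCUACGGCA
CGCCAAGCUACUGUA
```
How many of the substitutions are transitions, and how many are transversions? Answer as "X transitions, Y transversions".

1 transition, 1 transversion

Transitions (purine↔purine or pyrimidine↔pyrimidine): 14 C→U.
Transversions (purine↔pyrimidine): 12 G→U.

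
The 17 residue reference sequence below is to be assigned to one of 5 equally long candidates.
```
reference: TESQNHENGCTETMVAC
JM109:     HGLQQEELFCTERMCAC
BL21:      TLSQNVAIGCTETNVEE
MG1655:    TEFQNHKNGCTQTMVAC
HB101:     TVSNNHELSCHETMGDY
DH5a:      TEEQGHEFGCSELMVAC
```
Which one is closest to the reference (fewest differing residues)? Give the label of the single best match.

Hamming distances to reference — JM109: 9; BL21: 7; MG1655: 3; HB101: 8; DH5a: 5.
Smallest is MG1655 with 3 mismatches.

MG1655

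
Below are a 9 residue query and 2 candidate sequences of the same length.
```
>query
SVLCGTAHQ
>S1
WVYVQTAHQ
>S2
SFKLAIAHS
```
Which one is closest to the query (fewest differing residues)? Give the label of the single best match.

S1

Hamming distances to query — S1: 4; S2: 6.
Smallest is S1 with 4 mismatches.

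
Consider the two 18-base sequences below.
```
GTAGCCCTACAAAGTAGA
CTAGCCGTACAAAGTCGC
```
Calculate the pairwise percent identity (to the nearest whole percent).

Mismatches at positions 1, 7, 16, 18 (1-based): 4 of 18.
Identical positions: 14/18 = 77.78% → 78%.

78%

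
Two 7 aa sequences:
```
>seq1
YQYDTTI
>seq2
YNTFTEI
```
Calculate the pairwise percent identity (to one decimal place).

Mismatches at positions 2, 3, 4, 6 (1-based): 4 of 7.
Identical positions: 3/7 = 42.86% → 42.9%.

42.9%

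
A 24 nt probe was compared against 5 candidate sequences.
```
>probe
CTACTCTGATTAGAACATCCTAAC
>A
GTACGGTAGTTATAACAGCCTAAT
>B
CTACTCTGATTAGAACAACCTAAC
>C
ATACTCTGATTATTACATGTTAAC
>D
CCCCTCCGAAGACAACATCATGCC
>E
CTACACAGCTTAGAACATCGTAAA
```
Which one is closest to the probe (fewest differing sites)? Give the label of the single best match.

A differs at 8 sites; B differs at 1 site; C differs at 5 sites; D differs at 9 sites; E differs at 5 sites. The closest is B.

B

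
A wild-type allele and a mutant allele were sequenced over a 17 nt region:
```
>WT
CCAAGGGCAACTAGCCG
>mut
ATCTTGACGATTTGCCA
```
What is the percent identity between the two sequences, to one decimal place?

41.2%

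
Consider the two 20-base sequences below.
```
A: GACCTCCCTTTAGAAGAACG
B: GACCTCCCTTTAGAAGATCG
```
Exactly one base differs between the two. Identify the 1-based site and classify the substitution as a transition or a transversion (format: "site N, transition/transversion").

Site 18 changes A→T. A is a purine and T is a pyrimidine, so this is a transversion.

site 18, transversion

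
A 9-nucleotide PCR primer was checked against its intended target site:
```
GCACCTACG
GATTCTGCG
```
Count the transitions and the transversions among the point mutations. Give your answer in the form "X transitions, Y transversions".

2 transitions, 2 transversions

Transitions (purine↔purine or pyrimidine↔pyrimidine): 4 C→T, 7 A→G.
Transversions (purine↔pyrimidine): 2 C→A, 3 A→T.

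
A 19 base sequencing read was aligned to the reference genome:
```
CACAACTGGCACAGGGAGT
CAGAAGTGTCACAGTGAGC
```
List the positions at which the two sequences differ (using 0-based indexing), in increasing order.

Differences at position 2 (C→G), position 5 (C→G), position 8 (G→T), position 14 (G→T), position 18 (T→C).

2, 5, 8, 14, 18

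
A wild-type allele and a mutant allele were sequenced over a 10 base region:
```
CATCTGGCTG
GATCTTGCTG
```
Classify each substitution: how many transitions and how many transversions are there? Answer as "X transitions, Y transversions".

Transitions (purine↔purine or pyrimidine↔pyrimidine): none.
Transversions (purine↔pyrimidine): 1 C→G, 6 G→T.

0 transitions, 2 transversions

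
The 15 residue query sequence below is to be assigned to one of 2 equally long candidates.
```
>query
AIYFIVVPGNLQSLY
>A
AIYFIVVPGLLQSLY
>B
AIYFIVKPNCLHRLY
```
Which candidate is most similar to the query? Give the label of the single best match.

Hamming distances to query — A: 1; B: 5.
Smallest is A with 1 mismatch.

A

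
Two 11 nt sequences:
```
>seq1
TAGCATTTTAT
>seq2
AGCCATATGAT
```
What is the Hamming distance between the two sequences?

5

The sequences differ at positions 1, 2, 3, 7, 9 (1-based) — 5 in total.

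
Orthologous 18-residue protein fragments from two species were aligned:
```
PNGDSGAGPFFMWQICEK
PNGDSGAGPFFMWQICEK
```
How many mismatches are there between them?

The two sequences are identical at every position.

0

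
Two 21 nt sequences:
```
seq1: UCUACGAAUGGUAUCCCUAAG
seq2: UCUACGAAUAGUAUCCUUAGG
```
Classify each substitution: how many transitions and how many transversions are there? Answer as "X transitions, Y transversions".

3 transitions, 0 transversions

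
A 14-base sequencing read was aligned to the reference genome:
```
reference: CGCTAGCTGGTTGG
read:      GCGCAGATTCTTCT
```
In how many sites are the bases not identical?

9

The sequences differ at sites 1, 2, 3, 4, 7, 9, 10, 13, 14 (1-based) — 9 in total.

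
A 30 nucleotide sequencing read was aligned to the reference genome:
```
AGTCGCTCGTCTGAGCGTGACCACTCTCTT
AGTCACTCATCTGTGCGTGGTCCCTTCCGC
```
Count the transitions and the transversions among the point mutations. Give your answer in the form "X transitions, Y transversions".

7 transitions, 3 transversions

Mismatches (1-based):
site 5: G→A (purine→purine, transition)
site 9: G→A (purine→purine, transition)
site 14: A→T (purine→pyrimidine, transversion)
site 20: A→G (purine→purine, transition)
site 21: C→T (pyrimidine→pyrimidine, transition)
site 23: A→C (purine→pyrimidine, transversion)
site 26: C→T (pyrimidine→pyrimidine, transition)
site 27: T→C (pyrimidine→pyrimidine, transition)
site 29: T→G (pyrimidine→purine, transversion)
site 30: T→C (pyrimidine→pyrimidine, transition)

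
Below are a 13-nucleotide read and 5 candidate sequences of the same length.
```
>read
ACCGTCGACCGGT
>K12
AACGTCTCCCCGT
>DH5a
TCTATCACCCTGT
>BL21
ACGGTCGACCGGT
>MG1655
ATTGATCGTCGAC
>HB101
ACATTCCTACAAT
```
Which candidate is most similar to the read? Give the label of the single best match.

K12 differs at 4 sites; DH5a differs at 6 sites; BL21 differs at 1 site; MG1655 differs at 9 sites; HB101 differs at 7 sites. The closest is BL21.

BL21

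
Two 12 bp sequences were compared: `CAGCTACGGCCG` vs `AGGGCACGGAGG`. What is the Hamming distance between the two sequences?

Comparing position by position, 6 sites differ: 1 (C/A), 2 (A/G), 4 (C/G), 5 (T/C), 10 (C/A), 11 (C/G).

6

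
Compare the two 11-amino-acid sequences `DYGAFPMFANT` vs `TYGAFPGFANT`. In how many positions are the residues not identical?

2

The sequences differ at positions 1, 7 (1-based) — 2 in total.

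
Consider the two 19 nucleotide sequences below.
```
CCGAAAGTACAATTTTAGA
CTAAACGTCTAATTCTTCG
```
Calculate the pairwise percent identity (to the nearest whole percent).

Mismatches at positions 2, 3, 6, 9, 10, 15, 17, 18, 19 (1-based): 9 of 19.
Identical positions: 10/19 = 52.63% → 53%.

53%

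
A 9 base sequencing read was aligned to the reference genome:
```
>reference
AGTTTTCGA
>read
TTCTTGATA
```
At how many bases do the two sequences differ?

Comparing position by position, 6 bases differ: 1 (A/T), 2 (G/T), 3 (T/C), 6 (T/G), 7 (C/A), 8 (G/T).

6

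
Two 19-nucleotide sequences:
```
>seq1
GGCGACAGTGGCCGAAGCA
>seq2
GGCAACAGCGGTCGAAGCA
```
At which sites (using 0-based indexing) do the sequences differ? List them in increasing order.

3, 8, 11

Differences at site 3 (G→A), site 8 (T→C), site 11 (C→T).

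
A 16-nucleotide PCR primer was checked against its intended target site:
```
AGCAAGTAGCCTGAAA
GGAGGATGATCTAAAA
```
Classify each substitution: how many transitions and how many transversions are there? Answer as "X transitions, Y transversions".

Transitions (purine↔purine or pyrimidine↔pyrimidine): 1 A→G, 4 A→G, 5 A→G, 6 G→A, 8 A→G, 9 G→A, 10 C→T, 13 G→A.
Transversions (purine↔pyrimidine): 3 C→A.

8 transitions, 1 transversion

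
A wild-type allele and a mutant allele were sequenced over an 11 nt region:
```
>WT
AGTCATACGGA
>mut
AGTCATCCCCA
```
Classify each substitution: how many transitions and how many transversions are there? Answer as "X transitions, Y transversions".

0 transitions, 3 transversions

Transitions (purine↔purine or pyrimidine↔pyrimidine): none.
Transversions (purine↔pyrimidine): 7 A→C, 9 G→C, 10 G→C.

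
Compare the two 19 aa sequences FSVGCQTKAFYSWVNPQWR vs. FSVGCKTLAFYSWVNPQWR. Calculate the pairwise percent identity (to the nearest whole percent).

2 positions differ (6, 8), so 17 of 19 match: 17/19 = 89.47%.

89%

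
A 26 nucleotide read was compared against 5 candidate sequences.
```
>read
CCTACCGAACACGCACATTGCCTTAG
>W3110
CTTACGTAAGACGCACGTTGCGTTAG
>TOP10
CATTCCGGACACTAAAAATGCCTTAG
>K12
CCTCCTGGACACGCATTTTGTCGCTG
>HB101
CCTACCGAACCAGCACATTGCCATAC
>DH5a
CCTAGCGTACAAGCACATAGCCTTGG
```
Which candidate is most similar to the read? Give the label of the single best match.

Hamming distances to read — W3110: 6; TOP10: 7; K12: 9; HB101: 4; DH5a: 5.
Smallest is HB101 with 4 mismatches.

HB101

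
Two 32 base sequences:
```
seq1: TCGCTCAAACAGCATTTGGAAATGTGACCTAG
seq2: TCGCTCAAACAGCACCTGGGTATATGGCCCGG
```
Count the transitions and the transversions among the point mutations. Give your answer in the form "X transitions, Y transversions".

7 transitions, 1 transversion

Transitions (purine↔purine or pyrimidine↔pyrimidine): 15 T→C, 16 T→C, 20 A→G, 24 G→A, 27 A→G, 30 T→C, 31 A→G.
Transversions (purine↔pyrimidine): 21 A→T.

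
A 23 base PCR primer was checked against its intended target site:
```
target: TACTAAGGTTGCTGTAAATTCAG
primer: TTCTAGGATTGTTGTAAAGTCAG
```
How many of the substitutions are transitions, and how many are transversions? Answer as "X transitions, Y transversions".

3 transitions, 2 transversions

Transitions (purine↔purine or pyrimidine↔pyrimidine): 6 A→G, 8 G→A, 12 C→T.
Transversions (purine↔pyrimidine): 2 A→T, 19 T→G.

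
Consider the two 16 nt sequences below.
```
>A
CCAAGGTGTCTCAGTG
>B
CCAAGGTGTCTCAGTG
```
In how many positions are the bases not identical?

0

The two sequences are identical at every position.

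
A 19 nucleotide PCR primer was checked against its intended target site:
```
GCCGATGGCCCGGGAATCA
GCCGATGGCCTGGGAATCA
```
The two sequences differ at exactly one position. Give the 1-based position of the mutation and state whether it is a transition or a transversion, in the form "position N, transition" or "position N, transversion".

position 11, transition

The sequences differ only at position 11: C→T (pyrimidine→pyrimidine), a transition.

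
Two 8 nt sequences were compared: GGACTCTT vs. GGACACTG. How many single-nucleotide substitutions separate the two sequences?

2

Comparing position by position, 2 positions differ: 5 (T/A), 8 (T/G).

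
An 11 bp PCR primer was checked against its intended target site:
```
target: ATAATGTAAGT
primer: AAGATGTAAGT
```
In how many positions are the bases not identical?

2

Mismatches (1-based): position 2: T→A; position 3: A→G.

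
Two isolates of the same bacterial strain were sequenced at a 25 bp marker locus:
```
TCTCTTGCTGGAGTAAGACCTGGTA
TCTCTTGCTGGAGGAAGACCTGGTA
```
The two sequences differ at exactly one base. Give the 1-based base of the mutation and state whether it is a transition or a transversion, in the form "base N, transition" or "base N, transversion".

base 14, transversion

Base 14 changes T→G. T is a pyrimidine and G is a purine, so this is a transversion.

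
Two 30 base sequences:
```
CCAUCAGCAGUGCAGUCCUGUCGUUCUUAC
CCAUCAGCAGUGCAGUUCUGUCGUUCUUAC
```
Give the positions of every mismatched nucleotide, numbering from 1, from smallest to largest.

17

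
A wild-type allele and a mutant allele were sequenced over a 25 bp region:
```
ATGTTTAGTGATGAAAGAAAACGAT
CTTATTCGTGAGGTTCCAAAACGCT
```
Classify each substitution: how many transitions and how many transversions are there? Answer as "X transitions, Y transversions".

0 transitions, 10 transversions

Mismatches (1-based):
base 1: A→C (purine→pyrimidine, transversion)
base 3: G→T (purine→pyrimidine, transversion)
base 4: T→A (pyrimidine→purine, transversion)
base 7: A→C (purine→pyrimidine, transversion)
base 12: T→G (pyrimidine→purine, transversion)
base 14: A→T (purine→pyrimidine, transversion)
base 15: A→T (purine→pyrimidine, transversion)
base 16: A→C (purine→pyrimidine, transversion)
base 17: G→C (purine→pyrimidine, transversion)
base 24: A→C (purine→pyrimidine, transversion)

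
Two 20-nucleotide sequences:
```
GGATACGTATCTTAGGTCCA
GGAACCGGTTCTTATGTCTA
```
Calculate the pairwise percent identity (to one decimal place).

6 positions differ (4, 5, 8, 9, 15, 19), so 14 of 20 match: 14/20 = 70%.

70.0%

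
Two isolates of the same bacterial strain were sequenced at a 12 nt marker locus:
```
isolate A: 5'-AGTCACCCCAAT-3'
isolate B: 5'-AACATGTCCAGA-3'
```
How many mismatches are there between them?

8

Comparing position by position, 8 sites differ: 2 (G/A), 3 (T/C), 4 (C/A), 5 (A/T), 6 (C/G), 7 (C/T), 11 (A/G), 12 (T/A).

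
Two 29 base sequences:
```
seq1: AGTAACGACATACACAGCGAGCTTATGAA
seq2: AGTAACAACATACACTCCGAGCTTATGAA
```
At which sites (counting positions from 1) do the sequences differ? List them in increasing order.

Scanning 1-based: 7: G/A; 16: A/T; 17: G/C.

7, 16, 17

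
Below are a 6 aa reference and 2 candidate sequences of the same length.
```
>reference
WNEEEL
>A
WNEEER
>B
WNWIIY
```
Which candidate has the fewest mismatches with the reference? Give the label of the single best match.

A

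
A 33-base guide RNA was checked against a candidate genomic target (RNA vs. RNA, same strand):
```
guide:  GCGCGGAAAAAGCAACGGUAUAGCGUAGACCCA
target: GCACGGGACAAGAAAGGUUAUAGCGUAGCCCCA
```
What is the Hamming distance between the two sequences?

7

The sequences differ at sites 3, 7, 9, 13, 16, 18, 29 (1-based) — 7 in total.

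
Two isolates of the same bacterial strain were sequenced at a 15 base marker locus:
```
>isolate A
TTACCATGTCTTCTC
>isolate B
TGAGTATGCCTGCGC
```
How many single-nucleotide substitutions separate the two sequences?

6

Mismatches (1-based): base 2: T→G; base 4: C→G; base 5: C→T; base 9: T→C; base 12: T→G; base 14: T→G.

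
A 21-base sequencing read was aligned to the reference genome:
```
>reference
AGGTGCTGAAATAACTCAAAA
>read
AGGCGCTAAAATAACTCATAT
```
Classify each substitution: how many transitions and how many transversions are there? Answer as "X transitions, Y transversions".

Mismatches (1-based):
site 4: T→C (pyrimidine→pyrimidine, transition)
site 8: G→A (purine→purine, transition)
site 19: A→T (purine→pyrimidine, transversion)
site 21: A→T (purine→pyrimidine, transversion)

2 transitions, 2 transversions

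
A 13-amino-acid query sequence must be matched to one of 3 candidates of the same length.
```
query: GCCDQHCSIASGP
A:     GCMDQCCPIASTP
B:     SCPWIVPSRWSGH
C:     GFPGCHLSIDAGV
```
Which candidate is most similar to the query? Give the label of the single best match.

A

A differs at 4 positions; B differs at 9 positions; C differs at 8 positions. The closest is A.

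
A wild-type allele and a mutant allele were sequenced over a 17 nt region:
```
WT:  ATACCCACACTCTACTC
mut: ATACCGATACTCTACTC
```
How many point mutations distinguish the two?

Comparing position by position, 2 bases differ: 6 (C/G), 8 (C/T).

2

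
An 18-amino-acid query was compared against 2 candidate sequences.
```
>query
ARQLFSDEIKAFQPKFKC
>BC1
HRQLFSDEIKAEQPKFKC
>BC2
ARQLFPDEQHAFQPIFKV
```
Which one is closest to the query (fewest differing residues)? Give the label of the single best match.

BC1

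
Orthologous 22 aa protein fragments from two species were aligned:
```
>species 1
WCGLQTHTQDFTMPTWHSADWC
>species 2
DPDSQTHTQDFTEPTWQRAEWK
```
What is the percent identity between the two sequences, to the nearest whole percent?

59%

9 positions differ (1, 2, 3, 4, 13, 17, 18, 20, 22), so 13 of 22 match: 13/22 = 59.09%.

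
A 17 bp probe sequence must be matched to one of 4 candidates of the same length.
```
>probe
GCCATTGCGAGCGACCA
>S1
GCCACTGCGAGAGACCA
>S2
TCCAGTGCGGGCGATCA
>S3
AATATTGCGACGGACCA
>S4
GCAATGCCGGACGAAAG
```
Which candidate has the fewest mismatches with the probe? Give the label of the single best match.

Hamming distances to probe — S1: 2; S2: 4; S3: 5; S4: 8.
Smallest is S1 with 2 mismatches.

S1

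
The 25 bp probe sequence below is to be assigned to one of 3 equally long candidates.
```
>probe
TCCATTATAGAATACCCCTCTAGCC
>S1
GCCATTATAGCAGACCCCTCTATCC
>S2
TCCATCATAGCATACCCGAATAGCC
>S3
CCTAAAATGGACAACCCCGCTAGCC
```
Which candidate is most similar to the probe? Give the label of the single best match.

S1

Hamming distances to probe — S1: 4; S2: 5; S3: 8.
Smallest is S1 with 4 mismatches.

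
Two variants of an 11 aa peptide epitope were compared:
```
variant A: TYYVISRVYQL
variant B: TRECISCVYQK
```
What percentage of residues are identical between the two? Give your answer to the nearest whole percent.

55%

5 positions differ (2, 3, 4, 7, 11), so 6 of 11 match: 6/11 = 54.55%.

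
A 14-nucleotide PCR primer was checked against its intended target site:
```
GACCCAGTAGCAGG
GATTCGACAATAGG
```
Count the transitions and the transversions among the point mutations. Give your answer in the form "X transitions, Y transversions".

7 transitions, 0 transversions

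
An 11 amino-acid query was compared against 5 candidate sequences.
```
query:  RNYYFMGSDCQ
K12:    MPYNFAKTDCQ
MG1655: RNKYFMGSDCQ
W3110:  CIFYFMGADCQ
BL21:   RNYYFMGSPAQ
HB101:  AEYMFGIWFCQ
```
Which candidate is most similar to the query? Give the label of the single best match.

MG1655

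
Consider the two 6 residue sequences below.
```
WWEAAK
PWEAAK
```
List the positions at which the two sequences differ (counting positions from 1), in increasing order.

Differences at position 1 (W→P).

1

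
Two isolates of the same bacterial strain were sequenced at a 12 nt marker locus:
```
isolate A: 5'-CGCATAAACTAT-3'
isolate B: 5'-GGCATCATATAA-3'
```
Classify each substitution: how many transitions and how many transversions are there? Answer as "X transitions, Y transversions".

0 transitions, 5 transversions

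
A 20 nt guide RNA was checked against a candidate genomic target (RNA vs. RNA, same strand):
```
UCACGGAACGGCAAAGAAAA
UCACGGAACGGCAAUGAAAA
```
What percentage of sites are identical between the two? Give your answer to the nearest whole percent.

95%

Mismatch at position 15 (1-based): 1 of 20.
Identical positions: 19/20 = 95% → 95%.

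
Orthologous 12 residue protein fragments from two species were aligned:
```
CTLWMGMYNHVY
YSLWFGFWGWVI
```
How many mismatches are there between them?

The sequences differ at residues 1, 2, 5, 7, 8, 9, 10, 12 (1-based) — 8 in total.

8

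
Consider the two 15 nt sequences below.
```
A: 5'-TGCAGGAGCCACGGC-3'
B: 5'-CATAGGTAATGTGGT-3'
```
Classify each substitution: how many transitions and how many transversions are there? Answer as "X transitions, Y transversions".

Mismatches (1-based):
site 1: T→C (pyrimidine→pyrimidine, transition)
site 2: G→A (purine→purine, transition)
site 3: C→T (pyrimidine→pyrimidine, transition)
site 7: A→T (purine→pyrimidine, transversion)
site 8: G→A (purine→purine, transition)
site 9: C→A (pyrimidine→purine, transversion)
site 10: C→T (pyrimidine→pyrimidine, transition)
site 11: A→G (purine→purine, transition)
site 12: C→T (pyrimidine→pyrimidine, transition)
site 15: C→T (pyrimidine→pyrimidine, transition)

8 transitions, 2 transversions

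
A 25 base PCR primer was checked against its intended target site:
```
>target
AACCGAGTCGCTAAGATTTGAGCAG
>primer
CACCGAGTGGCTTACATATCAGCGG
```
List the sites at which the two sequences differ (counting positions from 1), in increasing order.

Scanning 1-based: 1: A/C; 9: C/G; 13: A/T; 15: G/C; 18: T/A; 20: G/C; 24: A/G.

1, 9, 13, 15, 18, 20, 24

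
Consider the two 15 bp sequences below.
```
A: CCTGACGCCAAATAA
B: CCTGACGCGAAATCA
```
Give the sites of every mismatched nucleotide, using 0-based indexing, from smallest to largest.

8, 13

Differences at site 8 (C→G), site 13 (A→C).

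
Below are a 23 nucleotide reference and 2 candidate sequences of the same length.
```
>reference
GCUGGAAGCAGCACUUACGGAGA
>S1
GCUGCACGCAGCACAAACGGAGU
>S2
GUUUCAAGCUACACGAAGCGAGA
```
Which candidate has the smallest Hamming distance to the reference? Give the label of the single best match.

S1 differs at 5 positions; S2 differs at 9 positions. The closest is S1.

S1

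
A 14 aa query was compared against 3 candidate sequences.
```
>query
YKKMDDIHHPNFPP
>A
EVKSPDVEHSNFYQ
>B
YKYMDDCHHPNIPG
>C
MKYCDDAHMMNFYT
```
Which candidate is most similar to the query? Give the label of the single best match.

Hamming distances to query — A: 9; B: 4; C: 8.
Smallest is B with 4 mismatches.

B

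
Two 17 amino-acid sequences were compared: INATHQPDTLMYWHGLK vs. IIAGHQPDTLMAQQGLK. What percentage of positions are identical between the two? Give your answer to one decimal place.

70.6%

Mismatches at positions 2, 4, 12, 13, 14 (1-based): 5 of 17.
Identical positions: 12/17 = 70.59% → 70.6%.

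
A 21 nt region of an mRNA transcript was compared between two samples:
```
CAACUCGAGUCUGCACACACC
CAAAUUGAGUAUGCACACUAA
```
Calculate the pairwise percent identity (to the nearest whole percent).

Mismatches at positions 4, 6, 11, 19, 20, 21 (1-based): 6 of 21.
Identical positions: 15/21 = 71.43% → 71%.

71%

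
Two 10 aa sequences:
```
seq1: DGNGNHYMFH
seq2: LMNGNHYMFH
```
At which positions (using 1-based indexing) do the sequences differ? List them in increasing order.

1, 2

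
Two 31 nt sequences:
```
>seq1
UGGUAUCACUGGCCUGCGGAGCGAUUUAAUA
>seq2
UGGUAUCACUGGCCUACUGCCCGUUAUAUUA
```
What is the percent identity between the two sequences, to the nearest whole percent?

77%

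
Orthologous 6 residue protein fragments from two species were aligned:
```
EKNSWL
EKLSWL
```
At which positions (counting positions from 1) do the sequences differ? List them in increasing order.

3

Differences at position 3 (N→L).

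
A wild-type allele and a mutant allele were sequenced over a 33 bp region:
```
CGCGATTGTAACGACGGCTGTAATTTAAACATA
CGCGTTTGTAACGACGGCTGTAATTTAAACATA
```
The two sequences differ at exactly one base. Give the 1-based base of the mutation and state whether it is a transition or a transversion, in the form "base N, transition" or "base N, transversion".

Base 5 changes A→T. A is a purine and T is a pyrimidine, so this is a transversion.

base 5, transversion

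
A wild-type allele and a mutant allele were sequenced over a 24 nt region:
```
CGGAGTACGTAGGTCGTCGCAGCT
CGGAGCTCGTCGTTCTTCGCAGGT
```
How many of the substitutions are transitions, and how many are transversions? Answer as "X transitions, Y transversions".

1 transition, 5 transversions

Mismatches (1-based):
base 6: T→C (pyrimidine→pyrimidine, transition)
base 7: A→T (purine→pyrimidine, transversion)
base 11: A→C (purine→pyrimidine, transversion)
base 13: G→T (purine→pyrimidine, transversion)
base 16: G→T (purine→pyrimidine, transversion)
base 23: C→G (pyrimidine→purine, transversion)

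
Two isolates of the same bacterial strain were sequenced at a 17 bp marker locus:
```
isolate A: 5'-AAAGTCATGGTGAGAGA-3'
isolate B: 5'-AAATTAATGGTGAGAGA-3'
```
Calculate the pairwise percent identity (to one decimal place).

88.2%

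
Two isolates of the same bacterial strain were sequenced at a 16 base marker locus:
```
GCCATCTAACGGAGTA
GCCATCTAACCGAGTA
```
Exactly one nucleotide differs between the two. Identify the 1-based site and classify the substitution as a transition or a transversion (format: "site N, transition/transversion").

site 11, transversion

Site 11 changes G→C. G is a purine and C is a pyrimidine, so this is a transversion.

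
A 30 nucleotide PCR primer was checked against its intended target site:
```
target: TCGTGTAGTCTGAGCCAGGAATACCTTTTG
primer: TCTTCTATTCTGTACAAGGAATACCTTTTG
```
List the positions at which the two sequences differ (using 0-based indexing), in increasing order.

2, 4, 7, 12, 13, 15

Scanning 0-based: 2: G/T; 4: G/C; 7: G/T; 12: A/T; 13: G/A; 15: C/A.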